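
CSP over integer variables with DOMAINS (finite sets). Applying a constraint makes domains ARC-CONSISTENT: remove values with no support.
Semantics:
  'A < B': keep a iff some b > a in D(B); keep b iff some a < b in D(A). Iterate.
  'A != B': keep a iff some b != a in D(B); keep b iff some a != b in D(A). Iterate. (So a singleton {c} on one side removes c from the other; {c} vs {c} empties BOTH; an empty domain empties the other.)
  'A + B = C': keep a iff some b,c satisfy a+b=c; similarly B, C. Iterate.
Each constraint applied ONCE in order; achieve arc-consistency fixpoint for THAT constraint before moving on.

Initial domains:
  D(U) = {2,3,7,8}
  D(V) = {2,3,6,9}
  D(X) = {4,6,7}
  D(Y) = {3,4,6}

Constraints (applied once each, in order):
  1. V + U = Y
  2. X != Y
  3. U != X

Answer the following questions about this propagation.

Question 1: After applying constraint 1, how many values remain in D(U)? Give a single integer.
Constraint 1 (V + U = Y) on D(V)={2,3,6,9} D(U)={2,3,7,8} D(Y)={3,4,6}: V {2,3,6,9}->{2,3}; U {2,3,7,8}->{2,3}; Y {3,4,6}->{4,6}
So after constraint 1: D(U)={2,3}, size = 2

Answer: 2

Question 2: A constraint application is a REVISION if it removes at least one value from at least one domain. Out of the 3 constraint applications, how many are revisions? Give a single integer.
Constraint 1 (V + U = Y) on D(V)={2,3,6,9} D(U)={2,3,7,8} D(Y)={3,4,6}: V {2,3,6,9}->{2,3}; U {2,3,7,8}->{2,3}; Y {3,4,6}->{4,6} => REVISION
Constraint 2 (X != Y) on D(X)={4,6,7} D(Y)={4,6}: no change => not a revision
Constraint 3 (U != X) on D(U)={2,3} D(X)={4,6,7}: no change => not a revision
Total revisions = 1

Answer: 1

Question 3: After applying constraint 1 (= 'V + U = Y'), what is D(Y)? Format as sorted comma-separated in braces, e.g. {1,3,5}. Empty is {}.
Answer: {4,6}

Derivation:
Constraint 1 (V + U = Y) on D(V)={2,3,6,9} D(U)={2,3,7,8} D(Y)={3,4,6}: V {2,3,6,9}->{2,3}; U {2,3,7,8}->{2,3}; Y {3,4,6}->{4,6}
So after constraint 1: D(Y) = {4,6}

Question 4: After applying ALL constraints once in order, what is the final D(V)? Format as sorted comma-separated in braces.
Answer: {2,3}

Derivation:
Constraint 1 (V + U = Y) on D(V)={2,3,6,9} D(U)={2,3,7,8} D(Y)={3,4,6}: V {2,3,6,9}->{2,3}; U {2,3,7,8}->{2,3}; Y {3,4,6}->{4,6}
Constraint 2 (X != Y) on D(X)={4,6,7} D(Y)={4,6}: no change
Constraint 3 (U != X) on D(U)={2,3} D(X)={4,6,7}: no change
So after all 3 constraints: D(V) = {2,3}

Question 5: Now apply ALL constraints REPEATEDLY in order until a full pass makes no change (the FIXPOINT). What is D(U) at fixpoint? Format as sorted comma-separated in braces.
pass 0 (initial): D(U)={2,3,7,8}
pass 1: U {2,3,7,8}->{2,3}; V {2,3,6,9}->{2,3}; Y {3,4,6}->{4,6}
pass 2: no change
Fixpoint after 2 passes: D(U) = {2,3}

Answer: {2,3}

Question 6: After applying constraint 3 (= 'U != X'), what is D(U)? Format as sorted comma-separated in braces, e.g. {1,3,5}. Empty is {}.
Constraint 1 (V + U = Y) on D(V)={2,3,6,9} D(U)={2,3,7,8} D(Y)={3,4,6}: V {2,3,6,9}->{2,3}; U {2,3,7,8}->{2,3}; Y {3,4,6}->{4,6}
Constraint 2 (X != Y) on D(X)={4,6,7} D(Y)={4,6}: no change
Constraint 3 (U != X) on D(U)={2,3} D(X)={4,6,7}: no change
So after constraint 3: D(U) = {2,3}

Answer: {2,3}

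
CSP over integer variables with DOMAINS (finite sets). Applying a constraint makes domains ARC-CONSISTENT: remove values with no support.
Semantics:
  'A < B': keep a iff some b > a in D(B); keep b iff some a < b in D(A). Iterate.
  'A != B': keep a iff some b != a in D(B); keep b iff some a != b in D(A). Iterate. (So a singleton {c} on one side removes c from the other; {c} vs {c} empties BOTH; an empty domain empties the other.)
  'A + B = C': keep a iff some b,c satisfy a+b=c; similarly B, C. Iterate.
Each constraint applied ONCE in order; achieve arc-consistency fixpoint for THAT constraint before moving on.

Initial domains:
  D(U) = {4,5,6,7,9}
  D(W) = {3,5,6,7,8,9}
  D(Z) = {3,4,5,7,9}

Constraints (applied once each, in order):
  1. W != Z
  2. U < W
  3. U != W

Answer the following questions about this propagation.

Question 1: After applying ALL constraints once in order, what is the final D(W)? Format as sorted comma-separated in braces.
Answer: {5,6,7,8,9}

Derivation:
Constraint 1 (W != Z) on D(W)={3,5,6,7,8,9} D(Z)={3,4,5,7,9}: no change
Constraint 2 (U < W) on D(U)={4,5,6,7,9} D(W)={3,5,6,7,8,9}: U {4,5,6,7,9}->{4,5,6,7}; W {3,5,6,7,8,9}->{5,6,7,8,9}
Constraint 3 (U != W) on D(U)={4,5,6,7} D(W)={5,6,7,8,9}: no change
So after all 3 constraints: D(W) = {5,6,7,8,9}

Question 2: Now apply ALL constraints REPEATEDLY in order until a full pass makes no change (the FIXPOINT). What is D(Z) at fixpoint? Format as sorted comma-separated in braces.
Answer: {3,4,5,7,9}

Derivation:
pass 0 (initial): D(Z)={3,4,5,7,9}
pass 1: U {4,5,6,7,9}->{4,5,6,7}; W {3,5,6,7,8,9}->{5,6,7,8,9}
pass 2: no change
Fixpoint after 2 passes: D(Z) = {3,4,5,7,9}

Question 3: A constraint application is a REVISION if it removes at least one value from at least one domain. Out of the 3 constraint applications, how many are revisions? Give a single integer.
Answer: 1

Derivation:
Constraint 1 (W != Z) on D(W)={3,5,6,7,8,9} D(Z)={3,4,5,7,9}: no change => not a revision
Constraint 2 (U < W) on D(U)={4,5,6,7,9} D(W)={3,5,6,7,8,9}: U {4,5,6,7,9}->{4,5,6,7}; W {3,5,6,7,8,9}->{5,6,7,8,9} => REVISION
Constraint 3 (U != W) on D(U)={4,5,6,7} D(W)={5,6,7,8,9}: no change => not a revision
Total revisions = 1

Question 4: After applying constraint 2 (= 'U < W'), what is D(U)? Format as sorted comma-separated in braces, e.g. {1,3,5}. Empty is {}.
Constraint 1 (W != Z) on D(W)={3,5,6,7,8,9} D(Z)={3,4,5,7,9}: no change
Constraint 2 (U < W) on D(U)={4,5,6,7,9} D(W)={3,5,6,7,8,9}: U {4,5,6,7,9}->{4,5,6,7}; W {3,5,6,7,8,9}->{5,6,7,8,9}
So after constraint 2: D(U) = {4,5,6,7}

Answer: {4,5,6,7}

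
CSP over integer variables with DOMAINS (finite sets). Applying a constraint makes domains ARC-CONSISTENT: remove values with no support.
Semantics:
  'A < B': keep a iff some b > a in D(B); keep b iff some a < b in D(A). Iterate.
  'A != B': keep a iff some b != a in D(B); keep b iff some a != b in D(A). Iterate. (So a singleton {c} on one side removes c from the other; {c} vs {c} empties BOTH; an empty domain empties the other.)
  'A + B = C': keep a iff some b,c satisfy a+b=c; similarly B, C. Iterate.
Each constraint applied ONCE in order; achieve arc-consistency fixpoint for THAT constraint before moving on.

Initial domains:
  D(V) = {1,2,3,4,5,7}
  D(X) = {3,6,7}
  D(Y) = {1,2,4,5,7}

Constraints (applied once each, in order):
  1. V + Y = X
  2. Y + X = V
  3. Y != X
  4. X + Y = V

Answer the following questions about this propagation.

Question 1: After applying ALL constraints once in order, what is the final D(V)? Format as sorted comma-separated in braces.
Constraint 1 (V + Y = X) on D(V)={1,2,3,4,5,7} D(Y)={1,2,4,5,7} D(X)={3,6,7}: V {1,2,3,4,5,7}->{1,2,3,4,5}; Y {1,2,4,5,7}->{1,2,4,5}
Constraint 2 (Y + X = V) on D(Y)={1,2,4,5} D(X)={3,6,7} D(V)={1,2,3,4,5}: Y {1,2,4,5}->{1,2}; X {3,6,7}->{3}; V {1,2,3,4,5}->{4,5}
Constraint 3 (Y != X) on D(Y)={1,2} D(X)={3}: no change
Constraint 4 (X + Y = V) on D(X)={3} D(Y)={1,2} D(V)={4,5}: no change
So after all 4 constraints: D(V) = {4,5}

Answer: {4,5}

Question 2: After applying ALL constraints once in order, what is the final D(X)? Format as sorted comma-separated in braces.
Answer: {3}

Derivation:
Constraint 1 (V + Y = X) on D(V)={1,2,3,4,5,7} D(Y)={1,2,4,5,7} D(X)={3,6,7}: V {1,2,3,4,5,7}->{1,2,3,4,5}; Y {1,2,4,5,7}->{1,2,4,5}
Constraint 2 (Y + X = V) on D(Y)={1,2,4,5} D(X)={3,6,7} D(V)={1,2,3,4,5}: Y {1,2,4,5}->{1,2}; X {3,6,7}->{3}; V {1,2,3,4,5}->{4,5}
Constraint 3 (Y != X) on D(Y)={1,2} D(X)={3}: no change
Constraint 4 (X + Y = V) on D(X)={3} D(Y)={1,2} D(V)={4,5}: no change
So after all 4 constraints: D(X) = {3}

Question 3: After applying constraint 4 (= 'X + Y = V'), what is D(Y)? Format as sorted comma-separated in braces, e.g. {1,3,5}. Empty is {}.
Answer: {1,2}

Derivation:
Constraint 1 (V + Y = X) on D(V)={1,2,3,4,5,7} D(Y)={1,2,4,5,7} D(X)={3,6,7}: V {1,2,3,4,5,7}->{1,2,3,4,5}; Y {1,2,4,5,7}->{1,2,4,5}
Constraint 2 (Y + X = V) on D(Y)={1,2,4,5} D(X)={3,6,7} D(V)={1,2,3,4,5}: Y {1,2,4,5}->{1,2}; X {3,6,7}->{3}; V {1,2,3,4,5}->{4,5}
Constraint 3 (Y != X) on D(Y)={1,2} D(X)={3}: no change
Constraint 4 (X + Y = V) on D(X)={3} D(Y)={1,2} D(V)={4,5}: no change
So after constraint 4: D(Y) = {1,2}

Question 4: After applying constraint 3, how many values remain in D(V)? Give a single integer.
Answer: 2

Derivation:
Constraint 1 (V + Y = X) on D(V)={1,2,3,4,5,7} D(Y)={1,2,4,5,7} D(X)={3,6,7}: V {1,2,3,4,5,7}->{1,2,3,4,5}; Y {1,2,4,5,7}->{1,2,4,5}
Constraint 2 (Y + X = V) on D(Y)={1,2,4,5} D(X)={3,6,7} D(V)={1,2,3,4,5}: Y {1,2,4,5}->{1,2}; X {3,6,7}->{3}; V {1,2,3,4,5}->{4,5}
Constraint 3 (Y != X) on D(Y)={1,2} D(X)={3}: no change
So after constraint 3: D(V)={4,5}, size = 2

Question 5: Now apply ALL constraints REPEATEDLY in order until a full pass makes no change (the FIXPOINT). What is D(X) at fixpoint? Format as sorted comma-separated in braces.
Answer: {}

Derivation:
pass 0 (initial): D(X)={3,6,7}
pass 1: V {1,2,3,4,5,7}->{4,5}; X {3,6,7}->{3}; Y {1,2,4,5,7}->{1,2}
pass 2: V {4,5}->{}; X {3}->{}; Y {1,2}->{}
pass 3: no change
Fixpoint after 3 passes: D(X) = {}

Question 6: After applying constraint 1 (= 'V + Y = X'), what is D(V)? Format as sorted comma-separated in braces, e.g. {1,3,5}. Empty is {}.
Constraint 1 (V + Y = X) on D(V)={1,2,3,4,5,7} D(Y)={1,2,4,5,7} D(X)={3,6,7}: V {1,2,3,4,5,7}->{1,2,3,4,5}; Y {1,2,4,5,7}->{1,2,4,5}
So after constraint 1: D(V) = {1,2,3,4,5}

Answer: {1,2,3,4,5}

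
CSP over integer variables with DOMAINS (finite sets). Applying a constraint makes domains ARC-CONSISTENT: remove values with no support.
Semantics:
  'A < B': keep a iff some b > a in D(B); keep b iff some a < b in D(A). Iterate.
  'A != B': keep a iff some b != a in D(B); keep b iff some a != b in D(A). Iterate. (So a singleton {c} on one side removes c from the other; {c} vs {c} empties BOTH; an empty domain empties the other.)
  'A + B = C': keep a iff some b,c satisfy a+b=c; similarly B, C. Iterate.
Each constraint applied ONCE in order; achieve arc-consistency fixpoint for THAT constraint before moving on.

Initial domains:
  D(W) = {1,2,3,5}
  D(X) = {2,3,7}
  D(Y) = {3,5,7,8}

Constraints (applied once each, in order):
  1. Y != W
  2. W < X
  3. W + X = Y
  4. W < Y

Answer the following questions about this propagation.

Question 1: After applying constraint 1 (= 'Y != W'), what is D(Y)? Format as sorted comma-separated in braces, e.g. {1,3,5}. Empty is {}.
Constraint 1 (Y != W) on D(Y)={3,5,7,8} D(W)={1,2,3,5}: no change
So after constraint 1: D(Y) = {3,5,7,8}

Answer: {3,5,7,8}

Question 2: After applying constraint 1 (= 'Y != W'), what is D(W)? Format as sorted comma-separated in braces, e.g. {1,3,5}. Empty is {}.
Answer: {1,2,3,5}

Derivation:
Constraint 1 (Y != W) on D(Y)={3,5,7,8} D(W)={1,2,3,5}: no change
So after constraint 1: D(W) = {1,2,3,5}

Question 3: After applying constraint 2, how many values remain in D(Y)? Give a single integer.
Answer: 4

Derivation:
Constraint 1 (Y != W) on D(Y)={3,5,7,8} D(W)={1,2,3,5}: no change
Constraint 2 (W < X) on D(W)={1,2,3,5} D(X)={2,3,7}: no change
So after constraint 2: D(Y)={3,5,7,8}, size = 4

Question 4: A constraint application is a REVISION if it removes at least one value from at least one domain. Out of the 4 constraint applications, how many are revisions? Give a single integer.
Answer: 0

Derivation:
Constraint 1 (Y != W) on D(Y)={3,5,7,8} D(W)={1,2,3,5}: no change => not a revision
Constraint 2 (W < X) on D(W)={1,2,3,5} D(X)={2,3,7}: no change => not a revision
Constraint 3 (W + X = Y) on D(W)={1,2,3,5} D(X)={2,3,7} D(Y)={3,5,7,8}: no change => not a revision
Constraint 4 (W < Y) on D(W)={1,2,3,5} D(Y)={3,5,7,8}: no change => not a revision
Total revisions = 0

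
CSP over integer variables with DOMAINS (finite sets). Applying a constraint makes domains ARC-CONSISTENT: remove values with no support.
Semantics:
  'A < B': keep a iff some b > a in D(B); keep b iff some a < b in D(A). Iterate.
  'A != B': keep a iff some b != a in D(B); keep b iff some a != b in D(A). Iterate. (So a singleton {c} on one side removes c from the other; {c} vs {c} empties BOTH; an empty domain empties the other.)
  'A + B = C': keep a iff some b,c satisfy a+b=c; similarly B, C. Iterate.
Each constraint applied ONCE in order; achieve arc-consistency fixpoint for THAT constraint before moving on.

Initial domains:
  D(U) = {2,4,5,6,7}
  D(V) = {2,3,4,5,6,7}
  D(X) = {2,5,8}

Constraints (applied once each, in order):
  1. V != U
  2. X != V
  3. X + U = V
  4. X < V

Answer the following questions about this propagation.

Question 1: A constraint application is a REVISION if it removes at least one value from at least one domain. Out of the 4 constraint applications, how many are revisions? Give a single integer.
Answer: 1

Derivation:
Constraint 1 (V != U) on D(V)={2,3,4,5,6,7} D(U)={2,4,5,6,7}: no change => not a revision
Constraint 2 (X != V) on D(X)={2,5,8} D(V)={2,3,4,5,6,7}: no change => not a revision
Constraint 3 (X + U = V) on D(X)={2,5,8} D(U)={2,4,5,6,7} D(V)={2,3,4,5,6,7}: X {2,5,8}->{2,5}; U {2,4,5,6,7}->{2,4,5}; V {2,3,4,5,6,7}->{4,6,7} => REVISION
Constraint 4 (X < V) on D(X)={2,5} D(V)={4,6,7}: no change => not a revision
Total revisions = 1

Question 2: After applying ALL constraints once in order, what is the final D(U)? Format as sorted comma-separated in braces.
Constraint 1 (V != U) on D(V)={2,3,4,5,6,7} D(U)={2,4,5,6,7}: no change
Constraint 2 (X != V) on D(X)={2,5,8} D(V)={2,3,4,5,6,7}: no change
Constraint 3 (X + U = V) on D(X)={2,5,8} D(U)={2,4,5,6,7} D(V)={2,3,4,5,6,7}: X {2,5,8}->{2,5}; U {2,4,5,6,7}->{2,4,5}; V {2,3,4,5,6,7}->{4,6,7}
Constraint 4 (X < V) on D(X)={2,5} D(V)={4,6,7}: no change
So after all 4 constraints: D(U) = {2,4,5}

Answer: {2,4,5}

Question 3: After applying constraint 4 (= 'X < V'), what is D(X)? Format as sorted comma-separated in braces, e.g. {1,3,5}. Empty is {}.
Answer: {2,5}

Derivation:
Constraint 1 (V != U) on D(V)={2,3,4,5,6,7} D(U)={2,4,5,6,7}: no change
Constraint 2 (X != V) on D(X)={2,5,8} D(V)={2,3,4,5,6,7}: no change
Constraint 3 (X + U = V) on D(X)={2,5,8} D(U)={2,4,5,6,7} D(V)={2,3,4,5,6,7}: X {2,5,8}->{2,5}; U {2,4,5,6,7}->{2,4,5}; V {2,3,4,5,6,7}->{4,6,7}
Constraint 4 (X < V) on D(X)={2,5} D(V)={4,6,7}: no change
So after constraint 4: D(X) = {2,5}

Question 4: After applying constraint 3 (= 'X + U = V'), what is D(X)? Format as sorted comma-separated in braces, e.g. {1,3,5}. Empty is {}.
Answer: {2,5}

Derivation:
Constraint 1 (V != U) on D(V)={2,3,4,5,6,7} D(U)={2,4,5,6,7}: no change
Constraint 2 (X != V) on D(X)={2,5,8} D(V)={2,3,4,5,6,7}: no change
Constraint 3 (X + U = V) on D(X)={2,5,8} D(U)={2,4,5,6,7} D(V)={2,3,4,5,6,7}: X {2,5,8}->{2,5}; U {2,4,5,6,7}->{2,4,5}; V {2,3,4,5,6,7}->{4,6,7}
So after constraint 3: D(X) = {2,5}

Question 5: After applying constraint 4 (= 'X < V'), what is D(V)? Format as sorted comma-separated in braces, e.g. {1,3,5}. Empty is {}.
Answer: {4,6,7}

Derivation:
Constraint 1 (V != U) on D(V)={2,3,4,5,6,7} D(U)={2,4,5,6,7}: no change
Constraint 2 (X != V) on D(X)={2,5,8} D(V)={2,3,4,5,6,7}: no change
Constraint 3 (X + U = V) on D(X)={2,5,8} D(U)={2,4,5,6,7} D(V)={2,3,4,5,6,7}: X {2,5,8}->{2,5}; U {2,4,5,6,7}->{2,4,5}; V {2,3,4,5,6,7}->{4,6,7}
Constraint 4 (X < V) on D(X)={2,5} D(V)={4,6,7}: no change
So after constraint 4: D(V) = {4,6,7}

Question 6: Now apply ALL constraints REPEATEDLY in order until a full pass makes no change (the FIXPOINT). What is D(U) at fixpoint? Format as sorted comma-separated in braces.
pass 0 (initial): D(U)={2,4,5,6,7}
pass 1: U {2,4,5,6,7}->{2,4,5}; V {2,3,4,5,6,7}->{4,6,7}; X {2,5,8}->{2,5}
pass 2: no change
Fixpoint after 2 passes: D(U) = {2,4,5}

Answer: {2,4,5}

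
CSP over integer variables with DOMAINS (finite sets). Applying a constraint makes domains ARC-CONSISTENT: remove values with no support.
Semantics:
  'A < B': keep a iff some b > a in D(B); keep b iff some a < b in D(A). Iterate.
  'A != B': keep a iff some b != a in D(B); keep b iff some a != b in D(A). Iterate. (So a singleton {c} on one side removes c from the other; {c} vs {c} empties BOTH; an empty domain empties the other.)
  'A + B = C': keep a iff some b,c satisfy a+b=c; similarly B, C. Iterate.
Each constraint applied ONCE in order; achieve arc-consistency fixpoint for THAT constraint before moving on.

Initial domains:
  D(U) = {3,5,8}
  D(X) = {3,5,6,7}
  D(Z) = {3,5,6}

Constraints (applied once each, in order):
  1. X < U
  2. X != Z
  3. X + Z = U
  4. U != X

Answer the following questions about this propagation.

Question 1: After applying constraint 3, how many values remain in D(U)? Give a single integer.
Answer: 1

Derivation:
Constraint 1 (X < U) on D(X)={3,5,6,7} D(U)={3,5,8}: U {3,5,8}->{5,8}
Constraint 2 (X != Z) on D(X)={3,5,6,7} D(Z)={3,5,6}: no change
Constraint 3 (X + Z = U) on D(X)={3,5,6,7} D(Z)={3,5,6} D(U)={5,8}: X {3,5,6,7}->{3,5}; Z {3,5,6}->{3,5}; U {5,8}->{8}
So after constraint 3: D(U)={8}, size = 1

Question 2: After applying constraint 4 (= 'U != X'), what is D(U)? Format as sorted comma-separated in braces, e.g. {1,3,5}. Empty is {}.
Answer: {8}

Derivation:
Constraint 1 (X < U) on D(X)={3,5,6,7} D(U)={3,5,8}: U {3,5,8}->{5,8}
Constraint 2 (X != Z) on D(X)={3,5,6,7} D(Z)={3,5,6}: no change
Constraint 3 (X + Z = U) on D(X)={3,5,6,7} D(Z)={3,5,6} D(U)={5,8}: X {3,5,6,7}->{3,5}; Z {3,5,6}->{3,5}; U {5,8}->{8}
Constraint 4 (U != X) on D(U)={8} D(X)={3,5}: no change
So after constraint 4: D(U) = {8}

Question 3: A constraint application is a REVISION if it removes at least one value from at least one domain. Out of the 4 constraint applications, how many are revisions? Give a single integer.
Answer: 2

Derivation:
Constraint 1 (X < U) on D(X)={3,5,6,7} D(U)={3,5,8}: U {3,5,8}->{5,8} => REVISION
Constraint 2 (X != Z) on D(X)={3,5,6,7} D(Z)={3,5,6}: no change => not a revision
Constraint 3 (X + Z = U) on D(X)={3,5,6,7} D(Z)={3,5,6} D(U)={5,8}: X {3,5,6,7}->{3,5}; Z {3,5,6}->{3,5}; U {5,8}->{8} => REVISION
Constraint 4 (U != X) on D(U)={8} D(X)={3,5}: no change => not a revision
Total revisions = 2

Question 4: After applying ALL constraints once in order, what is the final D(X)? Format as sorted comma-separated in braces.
Answer: {3,5}

Derivation:
Constraint 1 (X < U) on D(X)={3,5,6,7} D(U)={3,5,8}: U {3,5,8}->{5,8}
Constraint 2 (X != Z) on D(X)={3,5,6,7} D(Z)={3,5,6}: no change
Constraint 3 (X + Z = U) on D(X)={3,5,6,7} D(Z)={3,5,6} D(U)={5,8}: X {3,5,6,7}->{3,5}; Z {3,5,6}->{3,5}; U {5,8}->{8}
Constraint 4 (U != X) on D(U)={8} D(X)={3,5}: no change
So after all 4 constraints: D(X) = {3,5}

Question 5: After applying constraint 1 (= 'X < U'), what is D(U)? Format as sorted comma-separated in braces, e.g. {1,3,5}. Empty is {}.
Answer: {5,8}

Derivation:
Constraint 1 (X < U) on D(X)={3,5,6,7} D(U)={3,5,8}: U {3,5,8}->{5,8}
So after constraint 1: D(U) = {5,8}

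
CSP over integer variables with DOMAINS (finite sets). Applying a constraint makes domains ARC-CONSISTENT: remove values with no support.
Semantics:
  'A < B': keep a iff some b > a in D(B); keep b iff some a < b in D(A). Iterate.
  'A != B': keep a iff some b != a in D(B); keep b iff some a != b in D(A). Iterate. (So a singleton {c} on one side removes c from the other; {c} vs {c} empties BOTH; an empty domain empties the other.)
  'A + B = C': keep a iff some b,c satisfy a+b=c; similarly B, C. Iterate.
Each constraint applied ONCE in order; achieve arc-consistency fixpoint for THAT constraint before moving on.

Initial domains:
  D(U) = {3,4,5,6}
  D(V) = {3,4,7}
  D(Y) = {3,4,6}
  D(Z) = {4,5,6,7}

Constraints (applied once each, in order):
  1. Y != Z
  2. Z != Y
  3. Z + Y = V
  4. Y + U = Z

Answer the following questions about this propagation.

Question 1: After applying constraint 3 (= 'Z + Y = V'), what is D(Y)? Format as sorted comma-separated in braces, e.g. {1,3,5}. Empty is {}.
Answer: {3}

Derivation:
Constraint 1 (Y != Z) on D(Y)={3,4,6} D(Z)={4,5,6,7}: no change
Constraint 2 (Z != Y) on D(Z)={4,5,6,7} D(Y)={3,4,6}: no change
Constraint 3 (Z + Y = V) on D(Z)={4,5,6,7} D(Y)={3,4,6} D(V)={3,4,7}: Z {4,5,6,7}->{4}; Y {3,4,6}->{3}; V {3,4,7}->{7}
So after constraint 3: D(Y) = {3}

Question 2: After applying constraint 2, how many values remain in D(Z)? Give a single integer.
Answer: 4

Derivation:
Constraint 1 (Y != Z) on D(Y)={3,4,6} D(Z)={4,5,6,7}: no change
Constraint 2 (Z != Y) on D(Z)={4,5,6,7} D(Y)={3,4,6}: no change
So after constraint 2: D(Z)={4,5,6,7}, size = 4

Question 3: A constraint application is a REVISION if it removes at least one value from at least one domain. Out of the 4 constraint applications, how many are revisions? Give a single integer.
Constraint 1 (Y != Z) on D(Y)={3,4,6} D(Z)={4,5,6,7}: no change => not a revision
Constraint 2 (Z != Y) on D(Z)={4,5,6,7} D(Y)={3,4,6}: no change => not a revision
Constraint 3 (Z + Y = V) on D(Z)={4,5,6,7} D(Y)={3,4,6} D(V)={3,4,7}: Z {4,5,6,7}->{4}; Y {3,4,6}->{3}; V {3,4,7}->{7} => REVISION
Constraint 4 (Y + U = Z) on D(Y)={3} D(U)={3,4,5,6} D(Z)={4}: Y {3}->{}; U {3,4,5,6}->{}; Z {4}->{} => REVISION
Total revisions = 2

Answer: 2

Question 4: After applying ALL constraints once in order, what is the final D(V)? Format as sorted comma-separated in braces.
Answer: {7}

Derivation:
Constraint 1 (Y != Z) on D(Y)={3,4,6} D(Z)={4,5,6,7}: no change
Constraint 2 (Z != Y) on D(Z)={4,5,6,7} D(Y)={3,4,6}: no change
Constraint 3 (Z + Y = V) on D(Z)={4,5,6,7} D(Y)={3,4,6} D(V)={3,4,7}: Z {4,5,6,7}->{4}; Y {3,4,6}->{3}; V {3,4,7}->{7}
Constraint 4 (Y + U = Z) on D(Y)={3} D(U)={3,4,5,6} D(Z)={4}: Y {3}->{}; U {3,4,5,6}->{}; Z {4}->{}
So after all 4 constraints: D(V) = {7}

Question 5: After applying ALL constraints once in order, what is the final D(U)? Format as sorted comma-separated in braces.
Constraint 1 (Y != Z) on D(Y)={3,4,6} D(Z)={4,5,6,7}: no change
Constraint 2 (Z != Y) on D(Z)={4,5,6,7} D(Y)={3,4,6}: no change
Constraint 3 (Z + Y = V) on D(Z)={4,5,6,7} D(Y)={3,4,6} D(V)={3,4,7}: Z {4,5,6,7}->{4}; Y {3,4,6}->{3}; V {3,4,7}->{7}
Constraint 4 (Y + U = Z) on D(Y)={3} D(U)={3,4,5,6} D(Z)={4}: Y {3}->{}; U {3,4,5,6}->{}; Z {4}->{}
So after all 4 constraints: D(U) = {}

Answer: {}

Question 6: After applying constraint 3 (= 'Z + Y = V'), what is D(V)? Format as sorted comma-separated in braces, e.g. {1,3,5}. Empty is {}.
Constraint 1 (Y != Z) on D(Y)={3,4,6} D(Z)={4,5,6,7}: no change
Constraint 2 (Z != Y) on D(Z)={4,5,6,7} D(Y)={3,4,6}: no change
Constraint 3 (Z + Y = V) on D(Z)={4,5,6,7} D(Y)={3,4,6} D(V)={3,4,7}: Z {4,5,6,7}->{4}; Y {3,4,6}->{3}; V {3,4,7}->{7}
So after constraint 3: D(V) = {7}

Answer: {7}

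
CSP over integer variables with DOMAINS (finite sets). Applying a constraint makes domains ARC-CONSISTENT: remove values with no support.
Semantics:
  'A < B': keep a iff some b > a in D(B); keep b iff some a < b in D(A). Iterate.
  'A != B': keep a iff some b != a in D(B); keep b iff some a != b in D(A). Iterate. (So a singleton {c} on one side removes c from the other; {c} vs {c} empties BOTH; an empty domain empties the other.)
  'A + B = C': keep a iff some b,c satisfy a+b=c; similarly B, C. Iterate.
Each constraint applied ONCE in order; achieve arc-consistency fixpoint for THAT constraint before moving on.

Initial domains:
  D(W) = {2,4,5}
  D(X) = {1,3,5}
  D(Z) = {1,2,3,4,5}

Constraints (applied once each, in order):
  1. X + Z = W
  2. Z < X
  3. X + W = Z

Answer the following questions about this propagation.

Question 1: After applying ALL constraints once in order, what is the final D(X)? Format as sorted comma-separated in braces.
Constraint 1 (X + Z = W) on D(X)={1,3,5} D(Z)={1,2,3,4,5} D(W)={2,4,5}: X {1,3,5}->{1,3}; Z {1,2,3,4,5}->{1,2,3,4}
Constraint 2 (Z < X) on D(Z)={1,2,3,4} D(X)={1,3}: Z {1,2,3,4}->{1,2}; X {1,3}->{3}
Constraint 3 (X + W = Z) on D(X)={3} D(W)={2,4,5} D(Z)={1,2}: X {3}->{}; W {2,4,5}->{}; Z {1,2}->{}
So after all 3 constraints: D(X) = {}

Answer: {}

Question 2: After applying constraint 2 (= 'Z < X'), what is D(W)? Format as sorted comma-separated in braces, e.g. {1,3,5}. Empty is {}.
Answer: {2,4,5}

Derivation:
Constraint 1 (X + Z = W) on D(X)={1,3,5} D(Z)={1,2,3,4,5} D(W)={2,4,5}: X {1,3,5}->{1,3}; Z {1,2,3,4,5}->{1,2,3,4}
Constraint 2 (Z < X) on D(Z)={1,2,3,4} D(X)={1,3}: Z {1,2,3,4}->{1,2}; X {1,3}->{3}
So after constraint 2: D(W) = {2,4,5}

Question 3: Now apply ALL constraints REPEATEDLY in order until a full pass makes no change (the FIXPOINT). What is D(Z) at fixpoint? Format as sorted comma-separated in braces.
pass 0 (initial): D(Z)={1,2,3,4,5}
pass 1: W {2,4,5}->{}; X {1,3,5}->{}; Z {1,2,3,4,5}->{}
pass 2: no change
Fixpoint after 2 passes: D(Z) = {}

Answer: {}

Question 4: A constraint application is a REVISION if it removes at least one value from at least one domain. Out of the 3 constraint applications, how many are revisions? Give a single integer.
Constraint 1 (X + Z = W) on D(X)={1,3,5} D(Z)={1,2,3,4,5} D(W)={2,4,5}: X {1,3,5}->{1,3}; Z {1,2,3,4,5}->{1,2,3,4} => REVISION
Constraint 2 (Z < X) on D(Z)={1,2,3,4} D(X)={1,3}: Z {1,2,3,4}->{1,2}; X {1,3}->{3} => REVISION
Constraint 3 (X + W = Z) on D(X)={3} D(W)={2,4,5} D(Z)={1,2}: X {3}->{}; W {2,4,5}->{}; Z {1,2}->{} => REVISION
Total revisions = 3

Answer: 3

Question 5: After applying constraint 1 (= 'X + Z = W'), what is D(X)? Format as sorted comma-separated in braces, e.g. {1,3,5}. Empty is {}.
Answer: {1,3}

Derivation:
Constraint 1 (X + Z = W) on D(X)={1,3,5} D(Z)={1,2,3,4,5} D(W)={2,4,5}: X {1,3,5}->{1,3}; Z {1,2,3,4,5}->{1,2,3,4}
So after constraint 1: D(X) = {1,3}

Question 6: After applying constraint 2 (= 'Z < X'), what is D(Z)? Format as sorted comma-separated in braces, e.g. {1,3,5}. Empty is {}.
Constraint 1 (X + Z = W) on D(X)={1,3,5} D(Z)={1,2,3,4,5} D(W)={2,4,5}: X {1,3,5}->{1,3}; Z {1,2,3,4,5}->{1,2,3,4}
Constraint 2 (Z < X) on D(Z)={1,2,3,4} D(X)={1,3}: Z {1,2,3,4}->{1,2}; X {1,3}->{3}
So after constraint 2: D(Z) = {1,2}

Answer: {1,2}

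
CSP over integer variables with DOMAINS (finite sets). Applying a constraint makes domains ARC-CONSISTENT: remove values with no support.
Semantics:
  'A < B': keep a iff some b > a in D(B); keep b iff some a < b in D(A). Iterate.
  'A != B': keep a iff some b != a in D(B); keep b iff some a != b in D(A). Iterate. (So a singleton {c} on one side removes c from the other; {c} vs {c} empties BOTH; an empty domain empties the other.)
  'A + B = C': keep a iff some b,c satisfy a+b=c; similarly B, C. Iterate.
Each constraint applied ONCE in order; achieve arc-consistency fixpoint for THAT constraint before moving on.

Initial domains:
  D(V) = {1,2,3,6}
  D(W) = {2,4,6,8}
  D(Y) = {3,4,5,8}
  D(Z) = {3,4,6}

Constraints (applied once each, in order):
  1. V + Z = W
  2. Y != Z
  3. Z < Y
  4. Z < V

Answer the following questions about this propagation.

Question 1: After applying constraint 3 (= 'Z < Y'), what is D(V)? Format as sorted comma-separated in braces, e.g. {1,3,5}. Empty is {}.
Answer: {1,2,3}

Derivation:
Constraint 1 (V + Z = W) on D(V)={1,2,3,6} D(Z)={3,4,6} D(W)={2,4,6,8}: V {1,2,3,6}->{1,2,3}; W {2,4,6,8}->{4,6,8}
Constraint 2 (Y != Z) on D(Y)={3,4,5,8} D(Z)={3,4,6}: no change
Constraint 3 (Z < Y) on D(Z)={3,4,6} D(Y)={3,4,5,8}: Y {3,4,5,8}->{4,5,8}
So after constraint 3: D(V) = {1,2,3}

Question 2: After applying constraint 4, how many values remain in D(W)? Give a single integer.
Constraint 1 (V + Z = W) on D(V)={1,2,3,6} D(Z)={3,4,6} D(W)={2,4,6,8}: V {1,2,3,6}->{1,2,3}; W {2,4,6,8}->{4,6,8}
Constraint 2 (Y != Z) on D(Y)={3,4,5,8} D(Z)={3,4,6}: no change
Constraint 3 (Z < Y) on D(Z)={3,4,6} D(Y)={3,4,5,8}: Y {3,4,5,8}->{4,5,8}
Constraint 4 (Z < V) on D(Z)={3,4,6} D(V)={1,2,3}: Z {3,4,6}->{}; V {1,2,3}->{}
So after constraint 4: D(W)={4,6,8}, size = 3

Answer: 3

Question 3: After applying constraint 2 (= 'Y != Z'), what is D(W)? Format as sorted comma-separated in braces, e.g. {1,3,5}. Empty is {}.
Answer: {4,6,8}

Derivation:
Constraint 1 (V + Z = W) on D(V)={1,2,3,6} D(Z)={3,4,6} D(W)={2,4,6,8}: V {1,2,3,6}->{1,2,3}; W {2,4,6,8}->{4,6,8}
Constraint 2 (Y != Z) on D(Y)={3,4,5,8} D(Z)={3,4,6}: no change
So after constraint 2: D(W) = {4,6,8}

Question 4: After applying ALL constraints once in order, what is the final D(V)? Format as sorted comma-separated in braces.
Constraint 1 (V + Z = W) on D(V)={1,2,3,6} D(Z)={3,4,6} D(W)={2,4,6,8}: V {1,2,3,6}->{1,2,3}; W {2,4,6,8}->{4,6,8}
Constraint 2 (Y != Z) on D(Y)={3,4,5,8} D(Z)={3,4,6}: no change
Constraint 3 (Z < Y) on D(Z)={3,4,6} D(Y)={3,4,5,8}: Y {3,4,5,8}->{4,5,8}
Constraint 4 (Z < V) on D(Z)={3,4,6} D(V)={1,2,3}: Z {3,4,6}->{}; V {1,2,3}->{}
So after all 4 constraints: D(V) = {}

Answer: {}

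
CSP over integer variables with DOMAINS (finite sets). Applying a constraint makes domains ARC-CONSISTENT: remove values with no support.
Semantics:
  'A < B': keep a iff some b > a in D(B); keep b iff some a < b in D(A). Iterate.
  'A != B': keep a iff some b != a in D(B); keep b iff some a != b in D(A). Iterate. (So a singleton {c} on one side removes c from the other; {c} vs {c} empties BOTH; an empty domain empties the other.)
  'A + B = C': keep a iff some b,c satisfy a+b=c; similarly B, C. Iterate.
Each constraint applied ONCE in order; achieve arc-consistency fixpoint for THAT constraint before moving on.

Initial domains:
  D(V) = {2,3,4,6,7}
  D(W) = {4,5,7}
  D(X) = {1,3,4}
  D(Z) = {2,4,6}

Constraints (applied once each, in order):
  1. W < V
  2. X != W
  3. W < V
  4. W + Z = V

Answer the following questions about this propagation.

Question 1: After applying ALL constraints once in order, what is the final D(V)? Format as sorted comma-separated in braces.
Constraint 1 (W < V) on D(W)={4,5,7} D(V)={2,3,4,6,7}: W {4,5,7}->{4,5}; V {2,3,4,6,7}->{6,7}
Constraint 2 (X != W) on D(X)={1,3,4} D(W)={4,5}: no change
Constraint 3 (W < V) on D(W)={4,5} D(V)={6,7}: no change
Constraint 4 (W + Z = V) on D(W)={4,5} D(Z)={2,4,6} D(V)={6,7}: Z {2,4,6}->{2}
So after all 4 constraints: D(V) = {6,7}

Answer: {6,7}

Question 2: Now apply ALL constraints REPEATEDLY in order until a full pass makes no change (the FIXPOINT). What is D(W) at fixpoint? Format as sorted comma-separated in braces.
pass 0 (initial): D(W)={4,5,7}
pass 1: V {2,3,4,6,7}->{6,7}; W {4,5,7}->{4,5}; Z {2,4,6}->{2}
pass 2: no change
Fixpoint after 2 passes: D(W) = {4,5}

Answer: {4,5}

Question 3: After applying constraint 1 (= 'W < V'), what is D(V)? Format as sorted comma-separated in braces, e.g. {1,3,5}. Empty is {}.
Constraint 1 (W < V) on D(W)={4,5,7} D(V)={2,3,4,6,7}: W {4,5,7}->{4,5}; V {2,3,4,6,7}->{6,7}
So after constraint 1: D(V) = {6,7}

Answer: {6,7}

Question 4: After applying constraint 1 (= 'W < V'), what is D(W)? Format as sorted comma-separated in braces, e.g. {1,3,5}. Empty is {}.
Constraint 1 (W < V) on D(W)={4,5,7} D(V)={2,3,4,6,7}: W {4,5,7}->{4,5}; V {2,3,4,6,7}->{6,7}
So after constraint 1: D(W) = {4,5}

Answer: {4,5}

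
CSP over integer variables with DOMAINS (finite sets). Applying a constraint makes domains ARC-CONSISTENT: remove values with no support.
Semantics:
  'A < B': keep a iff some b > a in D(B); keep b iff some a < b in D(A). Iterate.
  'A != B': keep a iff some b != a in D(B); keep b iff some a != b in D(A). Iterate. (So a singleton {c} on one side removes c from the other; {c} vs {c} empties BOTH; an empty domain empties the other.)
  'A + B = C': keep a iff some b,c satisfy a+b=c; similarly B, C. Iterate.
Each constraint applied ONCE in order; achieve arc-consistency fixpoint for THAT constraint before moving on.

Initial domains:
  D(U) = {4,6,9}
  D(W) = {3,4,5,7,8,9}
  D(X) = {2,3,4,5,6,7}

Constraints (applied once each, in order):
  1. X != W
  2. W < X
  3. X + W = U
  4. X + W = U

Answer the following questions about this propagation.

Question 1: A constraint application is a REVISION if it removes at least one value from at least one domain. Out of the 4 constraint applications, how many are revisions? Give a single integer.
Answer: 2

Derivation:
Constraint 1 (X != W) on D(X)={2,3,4,5,6,7} D(W)={3,4,5,7,8,9}: no change => not a revision
Constraint 2 (W < X) on D(W)={3,4,5,7,8,9} D(X)={2,3,4,5,6,7}: W {3,4,5,7,8,9}->{3,4,5}; X {2,3,4,5,6,7}->{4,5,6,7} => REVISION
Constraint 3 (X + W = U) on D(X)={4,5,6,7} D(W)={3,4,5} D(U)={4,6,9}: X {4,5,6,7}->{4,5,6}; U {4,6,9}->{9} => REVISION
Constraint 4 (X + W = U) on D(X)={4,5,6} D(W)={3,4,5} D(U)={9}: no change => not a revision
Total revisions = 2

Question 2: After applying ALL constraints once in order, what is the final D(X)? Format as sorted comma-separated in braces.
Constraint 1 (X != W) on D(X)={2,3,4,5,6,7} D(W)={3,4,5,7,8,9}: no change
Constraint 2 (W < X) on D(W)={3,4,5,7,8,9} D(X)={2,3,4,5,6,7}: W {3,4,5,7,8,9}->{3,4,5}; X {2,3,4,5,6,7}->{4,5,6,7}
Constraint 3 (X + W = U) on D(X)={4,5,6,7} D(W)={3,4,5} D(U)={4,6,9}: X {4,5,6,7}->{4,5,6}; U {4,6,9}->{9}
Constraint 4 (X + W = U) on D(X)={4,5,6} D(W)={3,4,5} D(U)={9}: no change
So after all 4 constraints: D(X) = {4,5,6}

Answer: {4,5,6}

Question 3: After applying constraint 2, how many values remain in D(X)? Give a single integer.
Answer: 4

Derivation:
Constraint 1 (X != W) on D(X)={2,3,4,5,6,7} D(W)={3,4,5,7,8,9}: no change
Constraint 2 (W < X) on D(W)={3,4,5,7,8,9} D(X)={2,3,4,5,6,7}: W {3,4,5,7,8,9}->{3,4,5}; X {2,3,4,5,6,7}->{4,5,6,7}
So after constraint 2: D(X)={4,5,6,7}, size = 4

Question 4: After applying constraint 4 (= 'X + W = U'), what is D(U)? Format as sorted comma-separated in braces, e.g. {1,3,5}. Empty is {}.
Constraint 1 (X != W) on D(X)={2,3,4,5,6,7} D(W)={3,4,5,7,8,9}: no change
Constraint 2 (W < X) on D(W)={3,4,5,7,8,9} D(X)={2,3,4,5,6,7}: W {3,4,5,7,8,9}->{3,4,5}; X {2,3,4,5,6,7}->{4,5,6,7}
Constraint 3 (X + W = U) on D(X)={4,5,6,7} D(W)={3,4,5} D(U)={4,6,9}: X {4,5,6,7}->{4,5,6}; U {4,6,9}->{9}
Constraint 4 (X + W = U) on D(X)={4,5,6} D(W)={3,4,5} D(U)={9}: no change
So after constraint 4: D(U) = {9}

Answer: {9}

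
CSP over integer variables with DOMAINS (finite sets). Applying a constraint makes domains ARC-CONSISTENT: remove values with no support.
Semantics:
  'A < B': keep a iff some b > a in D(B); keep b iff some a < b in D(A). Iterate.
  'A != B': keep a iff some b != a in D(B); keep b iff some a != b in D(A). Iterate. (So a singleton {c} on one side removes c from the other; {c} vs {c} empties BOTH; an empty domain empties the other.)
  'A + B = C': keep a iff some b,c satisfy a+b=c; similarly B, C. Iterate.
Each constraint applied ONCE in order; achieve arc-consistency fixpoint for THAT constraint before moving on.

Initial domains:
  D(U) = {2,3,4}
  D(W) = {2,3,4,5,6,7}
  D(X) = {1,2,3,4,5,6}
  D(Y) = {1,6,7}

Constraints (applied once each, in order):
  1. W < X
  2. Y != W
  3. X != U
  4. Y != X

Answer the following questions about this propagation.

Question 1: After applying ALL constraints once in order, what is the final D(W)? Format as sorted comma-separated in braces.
Constraint 1 (W < X) on D(W)={2,3,4,5,6,7} D(X)={1,2,3,4,5,6}: W {2,3,4,5,6,7}->{2,3,4,5}; X {1,2,3,4,5,6}->{3,4,5,6}
Constraint 2 (Y != W) on D(Y)={1,6,7} D(W)={2,3,4,5}: no change
Constraint 3 (X != U) on D(X)={3,4,5,6} D(U)={2,3,4}: no change
Constraint 4 (Y != X) on D(Y)={1,6,7} D(X)={3,4,5,6}: no change
So after all 4 constraints: D(W) = {2,3,4,5}

Answer: {2,3,4,5}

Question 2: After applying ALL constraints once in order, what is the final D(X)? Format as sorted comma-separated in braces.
Constraint 1 (W < X) on D(W)={2,3,4,5,6,7} D(X)={1,2,3,4,5,6}: W {2,3,4,5,6,7}->{2,3,4,5}; X {1,2,3,4,5,6}->{3,4,5,6}
Constraint 2 (Y != W) on D(Y)={1,6,7} D(W)={2,3,4,5}: no change
Constraint 3 (X != U) on D(X)={3,4,5,6} D(U)={2,3,4}: no change
Constraint 4 (Y != X) on D(Y)={1,6,7} D(X)={3,4,5,6}: no change
So after all 4 constraints: D(X) = {3,4,5,6}

Answer: {3,4,5,6}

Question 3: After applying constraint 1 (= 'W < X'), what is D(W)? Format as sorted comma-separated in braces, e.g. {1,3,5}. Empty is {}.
Answer: {2,3,4,5}

Derivation:
Constraint 1 (W < X) on D(W)={2,3,4,5,6,7} D(X)={1,2,3,4,5,6}: W {2,3,4,5,6,7}->{2,3,4,5}; X {1,2,3,4,5,6}->{3,4,5,6}
So after constraint 1: D(W) = {2,3,4,5}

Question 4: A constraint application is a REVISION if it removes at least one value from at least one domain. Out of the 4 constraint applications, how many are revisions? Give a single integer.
Constraint 1 (W < X) on D(W)={2,3,4,5,6,7} D(X)={1,2,3,4,5,6}: W {2,3,4,5,6,7}->{2,3,4,5}; X {1,2,3,4,5,6}->{3,4,5,6} => REVISION
Constraint 2 (Y != W) on D(Y)={1,6,7} D(W)={2,3,4,5}: no change => not a revision
Constraint 3 (X != U) on D(X)={3,4,5,6} D(U)={2,3,4}: no change => not a revision
Constraint 4 (Y != X) on D(Y)={1,6,7} D(X)={3,4,5,6}: no change => not a revision
Total revisions = 1

Answer: 1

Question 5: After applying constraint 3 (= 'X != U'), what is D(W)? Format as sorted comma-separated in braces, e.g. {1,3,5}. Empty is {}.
Answer: {2,3,4,5}

Derivation:
Constraint 1 (W < X) on D(W)={2,3,4,5,6,7} D(X)={1,2,3,4,5,6}: W {2,3,4,5,6,7}->{2,3,4,5}; X {1,2,3,4,5,6}->{3,4,5,6}
Constraint 2 (Y != W) on D(Y)={1,6,7} D(W)={2,3,4,5}: no change
Constraint 3 (X != U) on D(X)={3,4,5,6} D(U)={2,3,4}: no change
So after constraint 3: D(W) = {2,3,4,5}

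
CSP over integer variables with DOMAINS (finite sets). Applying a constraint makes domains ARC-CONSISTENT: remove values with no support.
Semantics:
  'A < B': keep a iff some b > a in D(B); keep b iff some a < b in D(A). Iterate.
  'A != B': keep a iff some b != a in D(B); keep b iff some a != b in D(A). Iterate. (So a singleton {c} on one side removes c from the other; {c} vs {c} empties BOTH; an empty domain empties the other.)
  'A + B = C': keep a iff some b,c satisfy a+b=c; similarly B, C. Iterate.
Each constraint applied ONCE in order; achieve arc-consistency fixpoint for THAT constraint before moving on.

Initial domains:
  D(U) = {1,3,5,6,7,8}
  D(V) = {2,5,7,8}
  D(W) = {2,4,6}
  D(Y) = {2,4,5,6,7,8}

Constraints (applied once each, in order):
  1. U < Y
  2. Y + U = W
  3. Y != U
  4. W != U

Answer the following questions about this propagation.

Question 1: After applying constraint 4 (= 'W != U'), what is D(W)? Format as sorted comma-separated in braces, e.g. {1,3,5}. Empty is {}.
Constraint 1 (U < Y) on D(U)={1,3,5,6,7,8} D(Y)={2,4,5,6,7,8}: U {1,3,5,6,7,8}->{1,3,5,6,7}
Constraint 2 (Y + U = W) on D(Y)={2,4,5,6,7,8} D(U)={1,3,5,6,7} D(W)={2,4,6}: Y {2,4,5,6,7,8}->{5}; U {1,3,5,6,7}->{1}; W {2,4,6}->{6}
Constraint 3 (Y != U) on D(Y)={5} D(U)={1}: no change
Constraint 4 (W != U) on D(W)={6} D(U)={1}: no change
So after constraint 4: D(W) = {6}

Answer: {6}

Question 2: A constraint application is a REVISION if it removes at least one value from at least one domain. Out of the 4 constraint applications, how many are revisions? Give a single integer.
Answer: 2

Derivation:
Constraint 1 (U < Y) on D(U)={1,3,5,6,7,8} D(Y)={2,4,5,6,7,8}: U {1,3,5,6,7,8}->{1,3,5,6,7} => REVISION
Constraint 2 (Y + U = W) on D(Y)={2,4,5,6,7,8} D(U)={1,3,5,6,7} D(W)={2,4,6}: Y {2,4,5,6,7,8}->{5}; U {1,3,5,6,7}->{1}; W {2,4,6}->{6} => REVISION
Constraint 3 (Y != U) on D(Y)={5} D(U)={1}: no change => not a revision
Constraint 4 (W != U) on D(W)={6} D(U)={1}: no change => not a revision
Total revisions = 2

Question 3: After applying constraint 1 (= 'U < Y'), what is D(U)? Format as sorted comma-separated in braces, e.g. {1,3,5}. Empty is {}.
Answer: {1,3,5,6,7}

Derivation:
Constraint 1 (U < Y) on D(U)={1,3,5,6,7,8} D(Y)={2,4,5,6,7,8}: U {1,3,5,6,7,8}->{1,3,5,6,7}
So after constraint 1: D(U) = {1,3,5,6,7}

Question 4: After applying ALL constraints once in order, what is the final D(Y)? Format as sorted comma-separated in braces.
Answer: {5}

Derivation:
Constraint 1 (U < Y) on D(U)={1,3,5,6,7,8} D(Y)={2,4,5,6,7,8}: U {1,3,5,6,7,8}->{1,3,5,6,7}
Constraint 2 (Y + U = W) on D(Y)={2,4,5,6,7,8} D(U)={1,3,5,6,7} D(W)={2,4,6}: Y {2,4,5,6,7,8}->{5}; U {1,3,5,6,7}->{1}; W {2,4,6}->{6}
Constraint 3 (Y != U) on D(Y)={5} D(U)={1}: no change
Constraint 4 (W != U) on D(W)={6} D(U)={1}: no change
So after all 4 constraints: D(Y) = {5}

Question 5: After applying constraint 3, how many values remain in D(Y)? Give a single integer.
Constraint 1 (U < Y) on D(U)={1,3,5,6,7,8} D(Y)={2,4,5,6,7,8}: U {1,3,5,6,7,8}->{1,3,5,6,7}
Constraint 2 (Y + U = W) on D(Y)={2,4,5,6,7,8} D(U)={1,3,5,6,7} D(W)={2,4,6}: Y {2,4,5,6,7,8}->{5}; U {1,3,5,6,7}->{1}; W {2,4,6}->{6}
Constraint 3 (Y != U) on D(Y)={5} D(U)={1}: no change
So after constraint 3: D(Y)={5}, size = 1

Answer: 1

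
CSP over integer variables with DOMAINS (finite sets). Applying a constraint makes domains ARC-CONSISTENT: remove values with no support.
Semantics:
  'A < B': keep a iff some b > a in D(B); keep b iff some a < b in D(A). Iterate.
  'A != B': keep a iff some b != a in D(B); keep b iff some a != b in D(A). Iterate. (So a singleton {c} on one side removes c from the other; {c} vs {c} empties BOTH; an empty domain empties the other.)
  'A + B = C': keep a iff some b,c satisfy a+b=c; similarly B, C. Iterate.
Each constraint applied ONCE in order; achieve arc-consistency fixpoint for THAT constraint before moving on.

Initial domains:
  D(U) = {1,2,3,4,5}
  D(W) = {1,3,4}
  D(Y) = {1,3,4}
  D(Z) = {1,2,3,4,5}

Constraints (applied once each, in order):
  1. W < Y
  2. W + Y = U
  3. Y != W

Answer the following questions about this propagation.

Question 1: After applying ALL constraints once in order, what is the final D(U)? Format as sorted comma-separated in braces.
Constraint 1 (W < Y) on D(W)={1,3,4} D(Y)={1,3,4}: W {1,3,4}->{1,3}; Y {1,3,4}->{3,4}
Constraint 2 (W + Y = U) on D(W)={1,3} D(Y)={3,4} D(U)={1,2,3,4,5}: W {1,3}->{1}; U {1,2,3,4,5}->{4,5}
Constraint 3 (Y != W) on D(Y)={3,4} D(W)={1}: no change
So after all 3 constraints: D(U) = {4,5}

Answer: {4,5}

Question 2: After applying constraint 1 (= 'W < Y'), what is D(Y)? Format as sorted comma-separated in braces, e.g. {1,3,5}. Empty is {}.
Answer: {3,4}

Derivation:
Constraint 1 (W < Y) on D(W)={1,3,4} D(Y)={1,3,4}: W {1,3,4}->{1,3}; Y {1,3,4}->{3,4}
So after constraint 1: D(Y) = {3,4}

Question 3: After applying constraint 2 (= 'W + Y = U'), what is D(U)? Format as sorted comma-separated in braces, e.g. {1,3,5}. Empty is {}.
Constraint 1 (W < Y) on D(W)={1,3,4} D(Y)={1,3,4}: W {1,3,4}->{1,3}; Y {1,3,4}->{3,4}
Constraint 2 (W + Y = U) on D(W)={1,3} D(Y)={3,4} D(U)={1,2,3,4,5}: W {1,3}->{1}; U {1,2,3,4,5}->{4,5}
So after constraint 2: D(U) = {4,5}

Answer: {4,5}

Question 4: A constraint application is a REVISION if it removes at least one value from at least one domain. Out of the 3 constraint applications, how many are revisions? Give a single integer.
Answer: 2

Derivation:
Constraint 1 (W < Y) on D(W)={1,3,4} D(Y)={1,3,4}: W {1,3,4}->{1,3}; Y {1,3,4}->{3,4} => REVISION
Constraint 2 (W + Y = U) on D(W)={1,3} D(Y)={3,4} D(U)={1,2,3,4,5}: W {1,3}->{1}; U {1,2,3,4,5}->{4,5} => REVISION
Constraint 3 (Y != W) on D(Y)={3,4} D(W)={1}: no change => not a revision
Total revisions = 2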